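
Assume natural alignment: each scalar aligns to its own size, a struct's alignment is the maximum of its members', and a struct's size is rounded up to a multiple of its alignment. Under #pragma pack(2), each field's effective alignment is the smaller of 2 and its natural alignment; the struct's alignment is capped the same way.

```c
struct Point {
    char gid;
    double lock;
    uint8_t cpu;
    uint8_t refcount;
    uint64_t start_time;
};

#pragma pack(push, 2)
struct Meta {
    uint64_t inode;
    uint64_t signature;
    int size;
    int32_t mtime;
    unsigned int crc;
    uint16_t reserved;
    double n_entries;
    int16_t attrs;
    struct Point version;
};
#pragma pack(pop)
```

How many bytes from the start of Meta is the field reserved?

28

Point: gid at 0 (size 1, align 1) → ends 1; pad 7 to align 8 for lock; lock at 8 (size 8, align 8) → ends 16; cpu at 16 (size 1, align 1) → ends 17; refcount at 17 (size 1, align 1) → ends 18; pad 6 to align 8 for start_time; start_time at 24 (size 8, align 8) → ends 32; total 32 bytes, alignment 8
inode at 0 (size 8, align 2) → ends 8
signature at 8 (size 8, align 2) → ends 16
size at 16 (size 4, align 2) → ends 20
mtime at 20 (size 4, align 2) → ends 24
crc at 24 (size 4, align 2) → ends 28
reserved at 28 (size 2, align 2) → ends 30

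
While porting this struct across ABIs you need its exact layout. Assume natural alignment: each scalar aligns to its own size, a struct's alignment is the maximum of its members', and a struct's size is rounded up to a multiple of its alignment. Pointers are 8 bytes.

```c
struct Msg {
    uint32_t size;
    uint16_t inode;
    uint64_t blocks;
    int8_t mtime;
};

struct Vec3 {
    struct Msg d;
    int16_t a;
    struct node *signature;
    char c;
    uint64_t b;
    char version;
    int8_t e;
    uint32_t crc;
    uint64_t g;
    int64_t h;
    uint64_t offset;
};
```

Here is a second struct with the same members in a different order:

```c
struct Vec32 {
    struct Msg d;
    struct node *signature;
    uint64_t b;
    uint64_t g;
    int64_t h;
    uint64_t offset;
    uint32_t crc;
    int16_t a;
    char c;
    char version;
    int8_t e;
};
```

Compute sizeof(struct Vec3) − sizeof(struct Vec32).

8

Msg: @0: size [4B, align 4] → 4; @4: inode [2B, align 2] → 6; +2 pad (align 8); @8: blocks [8B, align 8] → 16; @16: mtime [1B, align 1] → 17; +7 tail pad (align 8); size 24, align 8
@0: d [24B, align 8] → 24
@24: a [2B, align 2] → 26
+6 pad (align 8)
@32: signature [8B, align 8] → 40
@40: c [1B, align 1] → 41
+7 pad (align 8)
@48: b [8B, align 8] → 56
@56: version [1B, align 1] → 57
@57: e [1B, align 1] → 58
+2 pad (align 4)
@60: crc [4B, align 4] → 64
@64: g [8B, align 8] → 72
@72: h [8B, align 8] → 80
@80: offset [8B, align 8] → 88
size 88, align 8
— Vec32 —
@0: d [24B, align 8] → 24
@24: signature [8B, align 8] → 32
@32: b [8B, align 8] → 40
@40: g [8B, align 8] → 48
@48: h [8B, align 8] → 56
@56: offset [8B, align 8] → 64
@64: crc [4B, align 4] → 68
@68: a [2B, align 2] → 70
@70: c [1B, align 1] → 71
@71: version [1B, align 1] → 72
@72: e [1B, align 1] → 73
+7 tail pad (align 8)
size 80, align 8
88 − 80 = 8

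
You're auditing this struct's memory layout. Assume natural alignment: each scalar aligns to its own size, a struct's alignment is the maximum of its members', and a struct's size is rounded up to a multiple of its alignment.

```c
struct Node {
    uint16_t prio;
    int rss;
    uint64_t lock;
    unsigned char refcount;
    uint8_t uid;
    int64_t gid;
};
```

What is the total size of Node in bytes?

32

prio at 0 (size 2, align 2) → ends 2
pad 2 to align 4 for rss
rss at 4 (size 4, align 4) → ends 8
lock at 8 (size 8, align 8) → ends 16
refcount at 16 (size 1, align 1) → ends 17
uid at 17 (size 1, align 1) → ends 18
pad 6 to align 8 for gid
gid at 24 (size 8, align 8) → ends 32
total 32 bytes, alignment 8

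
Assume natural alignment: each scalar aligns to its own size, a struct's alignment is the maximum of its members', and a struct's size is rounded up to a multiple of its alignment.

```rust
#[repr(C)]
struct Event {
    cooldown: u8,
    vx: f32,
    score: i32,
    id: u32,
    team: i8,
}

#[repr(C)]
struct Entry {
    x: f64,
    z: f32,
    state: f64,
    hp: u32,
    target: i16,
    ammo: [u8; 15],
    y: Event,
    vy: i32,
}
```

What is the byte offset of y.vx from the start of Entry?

Event: 0..1  cooldown  (1B, 1-aligned); 1..4  -- padding (3B); 4..8  vx  (4B, 4-aligned); 8..12  score  (4B, 4-aligned); 12..16  id  (4B, 4-aligned); 16..17  team  (1B, 1-aligned); 17..20  -- tail padding (3B); sizeof = 20, alignof = 4
0..8  x  (8B, 8-aligned)
8..12  z  (4B, 4-aligned)
12..16  -- padding (4B)
16..24  state  (8B, 8-aligned)
24..28  hp  (4B, 4-aligned)
28..30  target  (2B, 2-aligned)
30..45  ammo  (15B, 1-aligned)
45..48  -- padding (3B)
48..68  y  (20B, 4-aligned)
within Event: vx at 4
48 + 4 = 52

52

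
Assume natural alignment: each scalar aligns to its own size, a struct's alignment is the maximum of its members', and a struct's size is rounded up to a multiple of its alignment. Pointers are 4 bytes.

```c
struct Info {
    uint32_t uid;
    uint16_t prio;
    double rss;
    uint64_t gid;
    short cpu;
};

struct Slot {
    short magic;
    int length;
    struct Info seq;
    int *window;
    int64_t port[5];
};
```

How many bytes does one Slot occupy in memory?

88 bytes

Info: 0..4  uid  (4B, 4-aligned); 4..6  prio  (2B, 2-aligned); 6..8  -- padding (2B); 8..16  rss  (8B, 8-aligned); 16..24  gid  (8B, 8-aligned); 24..26  cpu  (2B, 2-aligned); 26..32  -- tail padding (6B); sizeof = 32, alignof = 8
0..2  magic  (2B, 2-aligned)
2..4  -- padding (2B)
4..8  length  (4B, 4-aligned)
8..40  seq  (32B, 8-aligned)
40..44  window  (4B, 4-aligned)
44..48  -- padding (4B)
48..88  port  (40B, 8-aligned)
sizeof = 88, alignof = 8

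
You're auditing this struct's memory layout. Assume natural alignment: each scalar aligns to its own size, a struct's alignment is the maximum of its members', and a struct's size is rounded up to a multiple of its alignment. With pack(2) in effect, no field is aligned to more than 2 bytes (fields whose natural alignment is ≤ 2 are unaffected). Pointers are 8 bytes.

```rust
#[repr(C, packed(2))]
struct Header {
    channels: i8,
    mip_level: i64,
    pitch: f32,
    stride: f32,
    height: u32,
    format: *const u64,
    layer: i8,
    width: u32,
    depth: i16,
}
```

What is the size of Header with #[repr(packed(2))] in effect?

38

0..1  channels  (1B, 1-aligned)
1..2  -- padding (1B)
2..10  mip_level  (8B, 2-aligned)
10..14  pitch  (4B, 2-aligned)
14..18  stride  (4B, 2-aligned)
18..22  height  (4B, 2-aligned)
22..30  format  (8B, 2-aligned)
30..31  layer  (1B, 1-aligned)
31..32  -- padding (1B)
32..36  width  (4B, 2-aligned)
36..38  depth  (2B, 2-aligned)
sizeof = 38, alignof = 2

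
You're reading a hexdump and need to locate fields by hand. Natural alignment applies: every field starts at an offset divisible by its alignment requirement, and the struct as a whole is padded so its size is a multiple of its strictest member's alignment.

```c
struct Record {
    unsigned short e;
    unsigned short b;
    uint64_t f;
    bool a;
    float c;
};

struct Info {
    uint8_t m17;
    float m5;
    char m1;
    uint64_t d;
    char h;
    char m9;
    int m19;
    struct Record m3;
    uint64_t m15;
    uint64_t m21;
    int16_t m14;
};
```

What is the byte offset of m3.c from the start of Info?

Record: @0: e [2B, align 2] → 2; @2: b [2B, align 2] → 4; +4 pad (align 8); @8: f [8B, align 8] → 16; @16: a [1B, align 1] → 17; +3 pad (align 4); @20: c [4B, align 4] → 24; size 24, align 8
@0: m17 [1B, align 1] → 1
+3 pad (align 4)
@4: m5 [4B, align 4] → 8
@8: m1 [1B, align 1] → 9
+7 pad (align 8)
@16: d [8B, align 8] → 24
@24: h [1B, align 1] → 25
@25: m9 [1B, align 1] → 26
+2 pad (align 4)
@28: m19 [4B, align 4] → 32
@32: m3 [24B, align 8] → 56
within Record: c at 20
32 + 20 = 52

52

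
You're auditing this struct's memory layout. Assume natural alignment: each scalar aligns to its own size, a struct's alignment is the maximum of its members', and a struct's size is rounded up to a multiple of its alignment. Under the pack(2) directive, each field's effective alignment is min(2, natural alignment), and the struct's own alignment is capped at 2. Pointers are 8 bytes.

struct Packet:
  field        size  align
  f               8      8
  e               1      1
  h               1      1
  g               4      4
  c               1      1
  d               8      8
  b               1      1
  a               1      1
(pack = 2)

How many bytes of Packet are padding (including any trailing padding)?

0..8  f  (8B, 2-aligned)
8..9  e  (1B, 1-aligned)
9..10  h  (1B, 1-aligned)
10..14  g  (4B, 2-aligned)
14..15  c  (1B, 1-aligned)
15..16  -- padding (1B)
16..24  d  (8B, 2-aligned)
24..25  b  (1B, 1-aligned)
25..26  a  (1B, 1-aligned)
sizeof = 26, alignof = 2
data bytes 25, size 26 → padding 1

1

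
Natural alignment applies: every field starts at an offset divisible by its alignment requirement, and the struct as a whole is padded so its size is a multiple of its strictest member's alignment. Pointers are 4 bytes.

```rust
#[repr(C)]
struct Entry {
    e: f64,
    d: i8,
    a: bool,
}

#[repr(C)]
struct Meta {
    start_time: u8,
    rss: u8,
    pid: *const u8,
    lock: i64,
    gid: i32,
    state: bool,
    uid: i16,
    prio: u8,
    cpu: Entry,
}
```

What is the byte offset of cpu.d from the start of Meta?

Entry: @0: e [8B, align 8] → 8; @8: d [1B, align 1] → 9; @9: a [1B, align 1] → 10; +6 tail pad (align 8); size 16, align 8
@0: start_time [1B, align 1] → 1
@1: rss [1B, align 1] → 2
+2 pad (align 4)
@4: pid [4B, align 4] → 8
@8: lock [8B, align 8] → 16
@16: gid [4B, align 4] → 20
@20: state [1B, align 1] → 21
+1 pad (align 2)
@22: uid [2B, align 2] → 24
@24: prio [1B, align 1] → 25
+7 pad (align 8)
@32: cpu [16B, align 8] → 48
within Entry: d at 8
32 + 8 = 40

40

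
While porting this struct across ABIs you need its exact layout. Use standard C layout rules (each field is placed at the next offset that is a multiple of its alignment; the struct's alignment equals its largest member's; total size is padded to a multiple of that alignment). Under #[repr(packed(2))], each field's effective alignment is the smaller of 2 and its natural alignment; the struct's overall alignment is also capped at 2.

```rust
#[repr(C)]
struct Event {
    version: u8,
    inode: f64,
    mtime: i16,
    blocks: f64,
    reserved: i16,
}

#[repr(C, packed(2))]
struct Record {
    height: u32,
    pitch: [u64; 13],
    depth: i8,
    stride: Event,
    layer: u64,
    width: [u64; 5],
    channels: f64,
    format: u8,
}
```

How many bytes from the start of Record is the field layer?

Event: version at 0 (size 1, align 1) → ends 1; pad 7 to align 8 for inode; inode at 8 (size 8, align 8) → ends 16; mtime at 16 (size 2, align 2) → ends 18; pad 6 to align 8 for blocks; blocks at 24 (size 8, align 8) → ends 32; reserved at 32 (size 2, align 2) → ends 34; tail pad 6 to reach multiple of 8; total 40 bytes, alignment 8
height at 0 (size 4, align 2) → ends 4
pitch at 4 (size 104, align 2) → ends 108
depth at 108 (size 1, align 1) → ends 109
pad 1 to align 2 for stride
stride at 110 (size 40, align 2) → ends 150
layer at 150 (size 8, align 2) → ends 158

150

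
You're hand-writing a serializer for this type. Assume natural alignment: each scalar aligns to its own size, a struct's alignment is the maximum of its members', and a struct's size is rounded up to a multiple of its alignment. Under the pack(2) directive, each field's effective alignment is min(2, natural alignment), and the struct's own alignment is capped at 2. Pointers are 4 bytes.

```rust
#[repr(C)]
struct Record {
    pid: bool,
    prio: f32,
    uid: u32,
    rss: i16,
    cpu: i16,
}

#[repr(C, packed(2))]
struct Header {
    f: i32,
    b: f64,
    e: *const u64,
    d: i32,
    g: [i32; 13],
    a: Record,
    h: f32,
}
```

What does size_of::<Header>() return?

92 bytes

Record: 0..1  pid  (1B, 1-aligned); 1..4  -- padding (3B); 4..8  prio  (4B, 4-aligned); 8..12  uid  (4B, 4-aligned); 12..14  rss  (2B, 2-aligned); 14..16  cpu  (2B, 2-aligned); sizeof = 16, alignof = 4
0..4  f  (4B, 2-aligned)
4..12  b  (8B, 2-aligned)
12..16  e  (4B, 2-aligned)
16..20  d  (4B, 2-aligned)
20..72  g  (52B, 2-aligned)
72..88  a  (16B, 2-aligned)
88..92  h  (4B, 2-aligned)
sizeof = 92, alignof = 2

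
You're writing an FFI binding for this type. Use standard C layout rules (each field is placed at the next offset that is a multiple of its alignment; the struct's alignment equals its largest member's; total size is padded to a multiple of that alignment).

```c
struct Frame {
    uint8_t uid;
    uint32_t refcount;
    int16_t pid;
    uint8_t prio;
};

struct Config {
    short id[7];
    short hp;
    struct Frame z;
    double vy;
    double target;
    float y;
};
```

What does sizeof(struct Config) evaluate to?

Frame: @0: uid [1B, align 1] → 1; +3 pad (align 4); @4: refcount [4B, align 4] → 8; @8: pid [2B, align 2] → 10; @10: prio [1B, align 1] → 11; +1 tail pad (align 4); size 12, align 4
@0: id [14B, align 2] → 14
@14: hp [2B, align 2] → 16
@16: z [12B, align 4] → 28
+4 pad (align 8)
@32: vy [8B, align 8] → 40
@40: target [8B, align 8] → 48
@48: y [4B, align 4] → 52
+4 tail pad (align 8)
size 56, align 8

56 bytes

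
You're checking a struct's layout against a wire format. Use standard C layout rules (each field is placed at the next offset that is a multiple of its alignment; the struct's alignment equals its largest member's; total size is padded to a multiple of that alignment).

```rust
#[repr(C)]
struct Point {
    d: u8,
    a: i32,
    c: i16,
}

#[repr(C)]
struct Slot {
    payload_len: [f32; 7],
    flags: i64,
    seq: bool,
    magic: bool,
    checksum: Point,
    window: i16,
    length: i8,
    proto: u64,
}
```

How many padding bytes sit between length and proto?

Point: @0: d [1B, align 1] → 1; +3 pad (align 4); @4: a [4B, align 4] → 8; @8: c [2B, align 2] → 10; +2 tail pad (align 4); size 12, align 4
@0: payload_len [28B, align 4] → 28
+4 pad (align 8)
@32: flags [8B, align 8] → 40
@40: seq [1B, align 1] → 41
@41: magic [1B, align 1] → 42
+2 pad (align 4)
@44: checksum [12B, align 4] → 56
@56: window [2B, align 2] → 58
@58: length [1B, align 1] → 59
+5 pad (align 8)
@64: proto [8B, align 8] → 72

5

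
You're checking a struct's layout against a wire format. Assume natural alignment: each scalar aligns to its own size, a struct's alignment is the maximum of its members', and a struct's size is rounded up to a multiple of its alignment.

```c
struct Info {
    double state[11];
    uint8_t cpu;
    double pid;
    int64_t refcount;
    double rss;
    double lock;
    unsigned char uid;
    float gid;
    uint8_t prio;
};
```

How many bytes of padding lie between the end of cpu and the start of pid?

@0: state [88B, align 8] → 88
@88: cpu [1B, align 1] → 89
+7 pad (align 8)
@96: pid [8B, align 8] → 104

7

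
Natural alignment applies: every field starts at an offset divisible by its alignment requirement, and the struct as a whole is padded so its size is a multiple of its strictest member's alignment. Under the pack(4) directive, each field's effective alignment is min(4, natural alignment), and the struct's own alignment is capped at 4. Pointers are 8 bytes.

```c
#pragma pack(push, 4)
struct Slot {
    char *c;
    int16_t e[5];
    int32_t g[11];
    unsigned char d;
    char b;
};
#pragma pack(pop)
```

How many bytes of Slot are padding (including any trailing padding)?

@0: c [8B, align 4] → 8
@8: e [10B, align 2] → 18
+2 pad (align 4)
@20: g [44B, align 4] → 64
@64: d [1B, align 1] → 65
@65: b [1B, align 1] → 66
+2 tail pad (align 4)
size 68, align 4
data bytes 64, size 68 → padding 4

4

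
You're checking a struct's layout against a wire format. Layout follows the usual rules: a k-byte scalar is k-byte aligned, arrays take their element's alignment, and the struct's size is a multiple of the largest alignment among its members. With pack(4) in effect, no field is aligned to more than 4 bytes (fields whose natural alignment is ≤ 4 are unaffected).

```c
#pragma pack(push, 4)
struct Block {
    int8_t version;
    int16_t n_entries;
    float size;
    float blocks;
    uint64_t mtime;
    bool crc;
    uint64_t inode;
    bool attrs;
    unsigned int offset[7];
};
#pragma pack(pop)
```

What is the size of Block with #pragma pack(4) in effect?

64

version at 0 (size 1, align 1) → ends 1
pad 1 to align 2 for n_entries
n_entries at 2 (size 2, align 2) → ends 4
size at 4 (size 4, align 4) → ends 8
blocks at 8 (size 4, align 4) → ends 12
mtime at 12 (size 8, align 4) → ends 20
crc at 20 (size 1, align 1) → ends 21
pad 3 to align 4 for inode
inode at 24 (size 8, align 4) → ends 32
attrs at 32 (size 1, align 1) → ends 33
pad 3 to align 4 for offset
offset at 36 (size 28, align 4) → ends 64
total 64 bytes, alignment 4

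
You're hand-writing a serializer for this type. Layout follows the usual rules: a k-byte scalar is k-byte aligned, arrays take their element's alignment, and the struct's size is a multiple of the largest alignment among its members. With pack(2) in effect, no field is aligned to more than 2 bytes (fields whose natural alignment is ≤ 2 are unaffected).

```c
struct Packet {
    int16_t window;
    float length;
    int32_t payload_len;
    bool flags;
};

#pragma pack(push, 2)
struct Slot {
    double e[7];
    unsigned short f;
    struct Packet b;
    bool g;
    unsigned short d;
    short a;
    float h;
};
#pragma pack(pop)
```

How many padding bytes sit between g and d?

1

Packet: window at 0 (size 2, align 2) → ends 2; pad 2 to align 4 for length; length at 4 (size 4, align 4) → ends 8; payload_len at 8 (size 4, align 4) → ends 12; flags at 12 (size 1, align 1) → ends 13; tail pad 3 to reach multiple of 4; total 16 bytes, alignment 4
e at 0 (size 56, align 2) → ends 56
f at 56 (size 2, align 2) → ends 58
b at 58 (size 16, align 2) → ends 74
g at 74 (size 1, align 1) → ends 75
pad 1 to align 2 for d
d at 76 (size 2, align 2) → ends 78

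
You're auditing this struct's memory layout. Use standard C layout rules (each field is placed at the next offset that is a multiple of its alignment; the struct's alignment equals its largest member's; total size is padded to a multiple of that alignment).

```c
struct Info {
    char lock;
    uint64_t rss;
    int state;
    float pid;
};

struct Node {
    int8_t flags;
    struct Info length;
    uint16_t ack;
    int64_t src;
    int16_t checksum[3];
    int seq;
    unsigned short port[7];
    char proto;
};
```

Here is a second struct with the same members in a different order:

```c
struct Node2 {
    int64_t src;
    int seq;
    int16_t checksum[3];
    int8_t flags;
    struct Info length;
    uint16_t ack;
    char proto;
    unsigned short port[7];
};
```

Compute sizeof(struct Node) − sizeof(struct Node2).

Info: lock at 0 (size 1, align 1) → ends 1; pad 7 to align 8 for rss; rss at 8 (size 8, align 8) → ends 16; state at 16 (size 4, align 4) → ends 20; pid at 20 (size 4, align 4) → ends 24; total 24 bytes, alignment 8
flags at 0 (size 1, align 1) → ends 1
pad 7 to align 8 for length
length at 8 (size 24, align 8) → ends 32
ack at 32 (size 2, align 2) → ends 34
pad 6 to align 8 for src
src at 40 (size 8, align 8) → ends 48
checksum at 48 (size 6, align 2) → ends 54
pad 2 to align 4 for seq
seq at 56 (size 4, align 4) → ends 60
port at 60 (size 14, align 2) → ends 74
proto at 74 (size 1, align 1) → ends 75
tail pad 5 to reach multiple of 8
total 80 bytes, alignment 8
— Node2 —
src at 0 (size 8, align 8) → ends 8
seq at 8 (size 4, align 4) → ends 12
checksum at 12 (size 6, align 2) → ends 18
flags at 18 (size 1, align 1) → ends 19
pad 5 to align 8 for length
length at 24 (size 24, align 8) → ends 48
ack at 48 (size 2, align 2) → ends 50
proto at 50 (size 1, align 1) → ends 51
pad 1 to align 2 for port
port at 52 (size 14, align 2) → ends 66
tail pad 6 to reach multiple of 8
total 72 bytes, alignment 8
80 − 72 = 8

8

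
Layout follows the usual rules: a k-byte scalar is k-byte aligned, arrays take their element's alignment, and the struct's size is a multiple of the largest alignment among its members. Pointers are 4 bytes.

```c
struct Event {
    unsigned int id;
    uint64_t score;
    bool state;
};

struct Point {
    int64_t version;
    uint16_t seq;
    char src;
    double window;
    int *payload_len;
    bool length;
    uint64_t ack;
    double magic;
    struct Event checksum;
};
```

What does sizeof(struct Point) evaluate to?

72

Event: @0: id [4B, align 4] → 4; +4 pad (align 8); @8: score [8B, align 8] → 16; @16: state [1B, align 1] → 17; +7 tail pad (align 8); size 24, align 8
@0: version [8B, align 8] → 8
@8: seq [2B, align 2] → 10
@10: src [1B, align 1] → 11
+5 pad (align 8)
@16: window [8B, align 8] → 24
@24: payload_len [4B, align 4] → 28
@28: length [1B, align 1] → 29
+3 pad (align 8)
@32: ack [8B, align 8] → 40
@40: magic [8B, align 8] → 48
@48: checksum [24B, align 8] → 72
size 72, align 8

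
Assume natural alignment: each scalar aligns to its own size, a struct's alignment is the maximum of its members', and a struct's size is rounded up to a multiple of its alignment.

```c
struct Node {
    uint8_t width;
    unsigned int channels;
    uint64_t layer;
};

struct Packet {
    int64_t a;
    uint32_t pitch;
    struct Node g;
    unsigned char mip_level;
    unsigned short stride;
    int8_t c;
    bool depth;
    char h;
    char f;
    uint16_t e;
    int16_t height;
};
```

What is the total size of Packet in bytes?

Node: width at 0 (size 1, align 1) → ends 1; pad 3 to align 4 for channels; channels at 4 (size 4, align 4) → ends 8; layer at 8 (size 8, align 8) → ends 16; total 16 bytes, alignment 8
a at 0 (size 8, align 8) → ends 8
pitch at 8 (size 4, align 4) → ends 12
pad 4 to align 8 for g
g at 16 (size 16, align 8) → ends 32
mip_level at 32 (size 1, align 1) → ends 33
pad 1 to align 2 for stride
stride at 34 (size 2, align 2) → ends 36
c at 36 (size 1, align 1) → ends 37
depth at 37 (size 1, align 1) → ends 38
h at 38 (size 1, align 1) → ends 39
f at 39 (size 1, align 1) → ends 40
e at 40 (size 2, align 2) → ends 42
height at 42 (size 2, align 2) → ends 44
tail pad 4 to reach multiple of 8
total 48 bytes, alignment 8

48 bytes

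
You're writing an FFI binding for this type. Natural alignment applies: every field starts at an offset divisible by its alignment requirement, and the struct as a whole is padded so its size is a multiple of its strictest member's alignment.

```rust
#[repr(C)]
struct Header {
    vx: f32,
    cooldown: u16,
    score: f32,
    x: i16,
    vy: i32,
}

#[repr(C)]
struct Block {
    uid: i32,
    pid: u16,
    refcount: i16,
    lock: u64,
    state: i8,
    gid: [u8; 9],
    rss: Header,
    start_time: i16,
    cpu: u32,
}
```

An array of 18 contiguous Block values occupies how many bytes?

1008

Header: @0: vx [4B, align 4] → 4; @4: cooldown [2B, align 2] → 6; +2 pad (align 4); @8: score [4B, align 4] → 12; @12: x [2B, align 2] → 14; +2 pad (align 4); @16: vy [4B, align 4] → 20; size 20, align 4
@0: uid [4B, align 4] → 4
@4: pid [2B, align 2] → 6
@6: refcount [2B, align 2] → 8
@8: lock [8B, align 8] → 16
@16: state [1B, align 1] → 17
@17: gid [9B, align 1] → 26
+2 pad (align 4)
@28: rss [20B, align 4] → 48
@48: start_time [2B, align 2] → 50
+2 pad (align 4)
@52: cpu [4B, align 4] → 56
size 56, align 8
array of 18: 18 × 56 = 1008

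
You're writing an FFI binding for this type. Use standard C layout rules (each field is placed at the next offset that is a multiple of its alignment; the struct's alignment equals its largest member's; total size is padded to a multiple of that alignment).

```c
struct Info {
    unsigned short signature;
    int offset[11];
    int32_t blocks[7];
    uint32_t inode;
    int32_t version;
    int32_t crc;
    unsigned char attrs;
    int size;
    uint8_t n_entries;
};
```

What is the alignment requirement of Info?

4

member alignments: signature=2, offset=4, blocks=4, inode=4, version=4, crc=4, attrs=1, size=4, n_entries=1
max = 4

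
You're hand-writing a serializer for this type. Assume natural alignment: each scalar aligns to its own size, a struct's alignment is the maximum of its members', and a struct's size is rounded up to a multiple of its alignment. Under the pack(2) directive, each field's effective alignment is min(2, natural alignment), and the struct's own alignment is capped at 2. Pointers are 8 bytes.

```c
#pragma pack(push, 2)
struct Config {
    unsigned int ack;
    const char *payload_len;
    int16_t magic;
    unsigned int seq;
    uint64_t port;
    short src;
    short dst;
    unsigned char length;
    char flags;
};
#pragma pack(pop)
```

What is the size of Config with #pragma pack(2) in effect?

32

ack at 0 (size 4, align 2) → ends 4
payload_len at 4 (size 8, align 2) → ends 12
magic at 12 (size 2, align 2) → ends 14
seq at 14 (size 4, align 2) → ends 18
port at 18 (size 8, align 2) → ends 26
src at 26 (size 2, align 2) → ends 28
dst at 28 (size 2, align 2) → ends 30
length at 30 (size 1, align 1) → ends 31
flags at 31 (size 1, align 1) → ends 32
total 32 bytes, alignment 2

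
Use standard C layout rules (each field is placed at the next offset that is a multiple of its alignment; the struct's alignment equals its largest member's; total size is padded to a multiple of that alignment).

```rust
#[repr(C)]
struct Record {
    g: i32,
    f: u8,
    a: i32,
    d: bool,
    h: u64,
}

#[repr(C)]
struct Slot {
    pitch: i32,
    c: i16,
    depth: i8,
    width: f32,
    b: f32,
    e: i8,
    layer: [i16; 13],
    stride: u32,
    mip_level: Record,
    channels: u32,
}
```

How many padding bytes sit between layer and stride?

Record: 0..4  g  (4B, 4-aligned); 4..5  f  (1B, 1-aligned); 5..8  -- padding (3B); 8..12  a  (4B, 4-aligned); 12..13  d  (1B, 1-aligned); 13..16  -- padding (3B); 16..24  h  (8B, 8-aligned); sizeof = 24, alignof = 8
0..4  pitch  (4B, 4-aligned)
4..6  c  (2B, 2-aligned)
6..7  depth  (1B, 1-aligned)
7..8  -- padding (1B)
8..12  width  (4B, 4-aligned)
12..16  b  (4B, 4-aligned)
16..17  e  (1B, 1-aligned)
17..18  -- padding (1B)
18..44  layer  (26B, 2-aligned)
44..48  stride  (4B, 4-aligned)

0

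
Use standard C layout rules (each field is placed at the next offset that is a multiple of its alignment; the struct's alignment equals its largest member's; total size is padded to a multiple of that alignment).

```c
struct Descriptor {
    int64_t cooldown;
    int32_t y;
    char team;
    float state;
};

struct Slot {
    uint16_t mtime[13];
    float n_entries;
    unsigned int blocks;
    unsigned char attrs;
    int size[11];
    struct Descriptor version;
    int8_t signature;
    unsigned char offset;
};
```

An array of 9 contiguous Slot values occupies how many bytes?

Descriptor: cooldown at 0 (size 8, align 8) → ends 8; y at 8 (size 4, align 4) → ends 12; team at 12 (size 1, align 1) → ends 13; pad 3 to align 4 for state; state at 16 (size 4, align 4) → ends 20; tail pad 4 to reach multiple of 8; total 24 bytes, alignment 8
mtime at 0 (size 26, align 2) → ends 26
pad 2 to align 4 for n_entries
n_entries at 28 (size 4, align 4) → ends 32
blocks at 32 (size 4, align 4) → ends 36
attrs at 36 (size 1, align 1) → ends 37
pad 3 to align 4 for size
size at 40 (size 44, align 4) → ends 84
pad 4 to align 8 for version
version at 88 (size 24, align 8) → ends 112
signature at 112 (size 1, align 1) → ends 113
offset at 113 (size 1, align 1) → ends 114
tail pad 6 to reach multiple of 8
total 120 bytes, alignment 8
array of 9: 9 × 120 = 1080

1080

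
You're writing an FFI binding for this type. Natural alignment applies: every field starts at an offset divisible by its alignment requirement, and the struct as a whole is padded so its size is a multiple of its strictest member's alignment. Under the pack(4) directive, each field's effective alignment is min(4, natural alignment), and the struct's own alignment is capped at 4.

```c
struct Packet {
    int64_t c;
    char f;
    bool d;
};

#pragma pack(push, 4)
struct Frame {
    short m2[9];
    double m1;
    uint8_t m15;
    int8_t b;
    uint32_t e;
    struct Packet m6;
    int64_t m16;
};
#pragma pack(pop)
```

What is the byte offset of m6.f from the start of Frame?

44

Packet: 0..8  c  (8B, 8-aligned); 8..9  f  (1B, 1-aligned); 9..10  d  (1B, 1-aligned); 10..16  -- tail padding (6B); sizeof = 16, alignof = 8
0..18  m2  (18B, 2-aligned)
18..20  -- padding (2B)
20..28  m1  (8B, 4-aligned)
28..29  m15  (1B, 1-aligned)
29..30  b  (1B, 1-aligned)
30..32  -- padding (2B)
32..36  e  (4B, 4-aligned)
36..52  m6  (16B, 4-aligned)
within Packet: f at 8
36 + 8 = 44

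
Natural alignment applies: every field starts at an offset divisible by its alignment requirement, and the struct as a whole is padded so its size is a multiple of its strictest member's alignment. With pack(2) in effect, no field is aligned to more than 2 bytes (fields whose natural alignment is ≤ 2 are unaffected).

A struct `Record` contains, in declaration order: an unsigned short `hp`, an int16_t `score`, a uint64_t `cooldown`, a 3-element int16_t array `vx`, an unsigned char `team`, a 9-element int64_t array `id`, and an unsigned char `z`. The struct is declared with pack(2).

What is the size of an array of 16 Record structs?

1504

@0: hp [2B, align 2] → 2
@2: score [2B, align 2] → 4
@4: cooldown [8B, align 2] → 12
@12: vx [6B, align 2] → 18
@18: team [1B, align 1] → 19
+1 pad (align 2)
@20: id [72B, align 2] → 92
@92: z [1B, align 1] → 93
+1 tail pad (align 2)
size 94, align 2
array of 16: 16 × 94 = 1504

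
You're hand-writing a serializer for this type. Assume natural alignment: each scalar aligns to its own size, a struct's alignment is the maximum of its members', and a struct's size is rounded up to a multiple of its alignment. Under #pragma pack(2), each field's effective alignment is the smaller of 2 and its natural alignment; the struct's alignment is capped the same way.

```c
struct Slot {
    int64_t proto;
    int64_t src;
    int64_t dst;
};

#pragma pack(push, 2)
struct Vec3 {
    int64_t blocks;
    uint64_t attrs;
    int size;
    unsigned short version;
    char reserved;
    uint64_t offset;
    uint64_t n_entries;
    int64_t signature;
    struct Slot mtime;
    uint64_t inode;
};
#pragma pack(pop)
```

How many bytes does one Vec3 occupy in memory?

Slot: @0: proto [8B, align 8] → 8; @8: src [8B, align 8] → 16; @16: dst [8B, align 8] → 24; size 24, align 8
@0: blocks [8B, align 2] → 8
@8: attrs [8B, align 2] → 16
@16: size [4B, align 2] → 20
@20: version [2B, align 2] → 22
@22: reserved [1B, align 1] → 23
+1 pad (align 2)
@24: offset [8B, align 2] → 32
@32: n_entries [8B, align 2] → 40
@40: signature [8B, align 2] → 48
@48: mtime [24B, align 2] → 72
@72: inode [8B, align 2] → 80
size 80, align 2

80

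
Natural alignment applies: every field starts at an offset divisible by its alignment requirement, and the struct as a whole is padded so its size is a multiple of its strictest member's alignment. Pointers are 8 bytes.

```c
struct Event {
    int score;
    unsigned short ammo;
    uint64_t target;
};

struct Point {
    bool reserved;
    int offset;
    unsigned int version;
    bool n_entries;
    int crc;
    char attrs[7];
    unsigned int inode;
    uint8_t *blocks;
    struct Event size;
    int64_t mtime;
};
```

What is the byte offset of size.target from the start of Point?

Event: 0..4  score  (4B, 4-aligned); 4..6  ammo  (2B, 2-aligned); 6..8  -- padding (2B); 8..16  target  (8B, 8-aligned); sizeof = 16, alignof = 8
0..1  reserved  (1B, 1-aligned)
1..4  -- padding (3B)
4..8  offset  (4B, 4-aligned)
8..12  version  (4B, 4-aligned)
12..13  n_entries  (1B, 1-aligned)
13..16  -- padding (3B)
16..20  crc  (4B, 4-aligned)
20..27  attrs  (7B, 1-aligned)
27..28  -- padding (1B)
28..32  inode  (4B, 4-aligned)
32..40  blocks  (8B, 8-aligned)
40..56  size  (16B, 8-aligned)
within Event: target at 8
40 + 8 = 48

48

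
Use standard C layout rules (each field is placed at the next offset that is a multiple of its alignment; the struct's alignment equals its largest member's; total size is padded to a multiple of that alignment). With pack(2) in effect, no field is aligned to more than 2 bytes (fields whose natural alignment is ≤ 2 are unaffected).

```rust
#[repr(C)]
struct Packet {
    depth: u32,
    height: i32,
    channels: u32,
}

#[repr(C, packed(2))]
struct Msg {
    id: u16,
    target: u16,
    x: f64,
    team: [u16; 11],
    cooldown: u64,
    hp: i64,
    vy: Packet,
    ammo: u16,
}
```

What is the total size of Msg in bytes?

Packet: @0: depth [4B, align 4] → 4; @4: height [4B, align 4] → 8; @8: channels [4B, align 4] → 12; size 12, align 4
@0: id [2B, align 2] → 2
@2: target [2B, align 2] → 4
@4: x [8B, align 2] → 12
@12: team [22B, align 2] → 34
@34: cooldown [8B, align 2] → 42
@42: hp [8B, align 2] → 50
@50: vy [12B, align 2] → 62
@62: ammo [2B, align 2] → 64
size 64, align 2

64 bytes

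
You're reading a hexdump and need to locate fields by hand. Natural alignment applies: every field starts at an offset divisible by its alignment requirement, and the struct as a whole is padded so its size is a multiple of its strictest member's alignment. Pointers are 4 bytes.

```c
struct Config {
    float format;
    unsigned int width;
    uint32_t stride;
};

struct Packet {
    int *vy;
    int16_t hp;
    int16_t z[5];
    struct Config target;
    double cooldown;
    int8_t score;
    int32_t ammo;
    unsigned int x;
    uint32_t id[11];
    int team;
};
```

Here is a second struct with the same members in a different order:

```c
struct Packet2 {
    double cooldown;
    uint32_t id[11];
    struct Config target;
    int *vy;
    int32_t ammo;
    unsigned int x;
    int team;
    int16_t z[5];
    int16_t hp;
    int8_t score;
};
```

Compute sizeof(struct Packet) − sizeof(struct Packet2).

8

Config: @0: format [4B, align 4] → 4; @4: width [4B, align 4] → 8; @8: stride [4B, align 4] → 12; size 12, align 4
@0: vy [4B, align 4] → 4
@4: hp [2B, align 2] → 6
@6: z [10B, align 2] → 16
@16: target [12B, align 4] → 28
+4 pad (align 8)
@32: cooldown [8B, align 8] → 40
@40: score [1B, align 1] → 41
+3 pad (align 4)
@44: ammo [4B, align 4] → 48
@48: x [4B, align 4] → 52
@52: id [44B, align 4] → 96
@96: team [4B, align 4] → 100
+4 tail pad (align 8)
size 104, align 8
— Packet2 —
@0: cooldown [8B, align 8] → 8
@8: id [44B, align 4] → 52
@52: target [12B, align 4] → 64
@64: vy [4B, align 4] → 68
@68: ammo [4B, align 4] → 72
@72: x [4B, align 4] → 76
@76: team [4B, align 4] → 80
@80: z [10B, align 2] → 90
@90: hp [2B, align 2] → 92
@92: score [1B, align 1] → 93
+3 tail pad (align 8)
size 96, align 8
104 − 96 = 8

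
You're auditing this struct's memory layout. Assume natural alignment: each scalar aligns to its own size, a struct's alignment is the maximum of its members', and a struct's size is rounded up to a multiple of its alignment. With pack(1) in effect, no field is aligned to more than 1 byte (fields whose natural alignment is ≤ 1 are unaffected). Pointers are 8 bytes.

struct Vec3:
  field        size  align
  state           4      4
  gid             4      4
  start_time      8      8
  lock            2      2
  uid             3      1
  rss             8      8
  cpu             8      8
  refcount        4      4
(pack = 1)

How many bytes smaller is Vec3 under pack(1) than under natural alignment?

natural layout:
  state at 0 (size 4, align 4) → ends 4
  gid at 4 (size 4, align 4) → ends 8
  start_time at 8 (size 8, align 8) → ends 16
  lock at 16 (size 2, align 2) → ends 18
  uid at 18 (size 3, align 1) → ends 21
  pad 3 to align 8 for rss
  rss at 24 (size 8, align 8) → ends 32
  cpu at 32 (size 8, align 8) → ends 40
  refcount at 40 (size 4, align 4) → ends 44
  tail pad 4 to reach multiple of 8
  total 48 bytes, alignment 8
packed(1) layout:
  state at 0 (size 4, align 1) → ends 4
  gid at 4 (size 4, align 1) → ends 8
  start_time at 8 (size 8, align 1) → ends 16
  lock at 16 (size 2, align 1) → ends 18
  uid at 18 (size 3, align 1) → ends 21
  rss at 21 (size 8, align 1) → ends 29
  cpu at 29 (size 8, align 1) → ends 37
  refcount at 37 (size 4, align 1) → ends 41
  total 41 bytes, alignment 1
48 − 41 = 7

7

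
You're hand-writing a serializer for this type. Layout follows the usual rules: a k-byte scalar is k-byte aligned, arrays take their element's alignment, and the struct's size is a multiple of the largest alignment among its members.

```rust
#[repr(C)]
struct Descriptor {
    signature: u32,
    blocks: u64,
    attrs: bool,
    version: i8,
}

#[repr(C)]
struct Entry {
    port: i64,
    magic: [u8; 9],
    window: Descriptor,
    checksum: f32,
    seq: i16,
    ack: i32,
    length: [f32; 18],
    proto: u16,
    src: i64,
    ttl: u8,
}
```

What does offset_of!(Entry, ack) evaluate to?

56

Descriptor: 0..4  signature  (4B, 4-aligned); 4..8  -- padding (4B); 8..16  blocks  (8B, 8-aligned); 16..17  attrs  (1B, 1-aligned); 17..18  version  (1B, 1-aligned); 18..24  -- tail padding (6B); sizeof = 24, alignof = 8
0..8  port  (8B, 8-aligned)
8..17  magic  (9B, 1-aligned)
17..24  -- padding (7B)
24..48  window  (24B, 8-aligned)
48..52  checksum  (4B, 4-aligned)
52..54  seq  (2B, 2-aligned)
54..56  -- padding (2B)
56..60  ack  (4B, 4-aligned)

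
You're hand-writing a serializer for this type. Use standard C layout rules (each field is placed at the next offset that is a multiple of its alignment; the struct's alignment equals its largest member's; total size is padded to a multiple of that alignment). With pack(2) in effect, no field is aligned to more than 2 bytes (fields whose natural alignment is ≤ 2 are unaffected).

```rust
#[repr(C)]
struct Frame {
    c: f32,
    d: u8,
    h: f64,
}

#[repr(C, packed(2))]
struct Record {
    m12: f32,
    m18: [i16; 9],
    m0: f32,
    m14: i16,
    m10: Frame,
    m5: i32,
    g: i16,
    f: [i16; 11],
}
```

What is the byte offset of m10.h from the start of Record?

Frame: 0..4  c  (4B, 4-aligned); 4..5  d  (1B, 1-aligned); 5..8  -- padding (3B); 8..16  h  (8B, 8-aligned); sizeof = 16, alignof = 8
0..4  m12  (4B, 2-aligned)
4..22  m18  (18B, 2-aligned)
22..26  m0  (4B, 2-aligned)
26..28  m14  (2B, 2-aligned)
28..44  m10  (16B, 2-aligned)
within Frame: h at 8
28 + 8 = 36

36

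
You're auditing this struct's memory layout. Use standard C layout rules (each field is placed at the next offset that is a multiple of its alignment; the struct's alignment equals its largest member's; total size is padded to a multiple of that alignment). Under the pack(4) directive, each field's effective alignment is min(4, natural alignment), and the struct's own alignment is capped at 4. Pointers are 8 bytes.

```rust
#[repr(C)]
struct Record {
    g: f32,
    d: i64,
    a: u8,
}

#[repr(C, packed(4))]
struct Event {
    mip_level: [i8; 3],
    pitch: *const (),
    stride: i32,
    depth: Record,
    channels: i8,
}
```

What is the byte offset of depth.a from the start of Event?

32

Record: 0..4  g  (4B, 4-aligned); 4..8  -- padding (4B); 8..16  d  (8B, 8-aligned); 16..17  a  (1B, 1-aligned); 17..24  -- tail padding (7B); sizeof = 24, alignof = 8
0..3  mip_level  (3B, 1-aligned)
3..4  -- padding (1B)
4..12  pitch  (8B, 4-aligned)
12..16  stride  (4B, 4-aligned)
16..40  depth  (24B, 4-aligned)
within Record: a at 16
16 + 16 = 32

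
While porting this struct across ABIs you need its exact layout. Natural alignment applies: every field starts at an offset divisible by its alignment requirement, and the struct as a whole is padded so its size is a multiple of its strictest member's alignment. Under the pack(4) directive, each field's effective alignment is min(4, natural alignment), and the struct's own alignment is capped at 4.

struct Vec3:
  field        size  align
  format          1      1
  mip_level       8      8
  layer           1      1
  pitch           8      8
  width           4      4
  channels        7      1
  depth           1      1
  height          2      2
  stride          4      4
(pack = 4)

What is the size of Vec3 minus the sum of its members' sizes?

0..1  format  (1B, 1-aligned)
1..4  -- padding (3B)
4..12  mip_level  (8B, 4-aligned)
12..13  layer  (1B, 1-aligned)
13..16  -- padding (3B)
16..24  pitch  (8B, 4-aligned)
24..28  width  (4B, 4-aligned)
28..35  channels  (7B, 1-aligned)
35..36  depth  (1B, 1-aligned)
36..38  height  (2B, 2-aligned)
38..40  -- padding (2B)
40..44  stride  (4B, 4-aligned)
sizeof = 44, alignof = 4
data bytes 36, size 44 → padding 8

8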